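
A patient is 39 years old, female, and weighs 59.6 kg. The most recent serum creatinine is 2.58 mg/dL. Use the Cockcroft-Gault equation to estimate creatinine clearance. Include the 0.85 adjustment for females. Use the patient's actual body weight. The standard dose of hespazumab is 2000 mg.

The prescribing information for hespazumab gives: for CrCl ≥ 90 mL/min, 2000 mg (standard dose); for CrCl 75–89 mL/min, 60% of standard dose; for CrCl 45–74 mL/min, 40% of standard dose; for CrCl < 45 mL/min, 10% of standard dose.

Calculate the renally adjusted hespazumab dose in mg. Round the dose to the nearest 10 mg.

200 mg

CrCl = (140 − 39) × 59.6 / (72 × 2.58) × 0.85 = 6019.6 / 185.76 × 0.85 ≈ 27.5 mL/min
CrCl ≈ 28 mL/min → bracket < 45 mL/min.
10% of 2000 mg = 200 mg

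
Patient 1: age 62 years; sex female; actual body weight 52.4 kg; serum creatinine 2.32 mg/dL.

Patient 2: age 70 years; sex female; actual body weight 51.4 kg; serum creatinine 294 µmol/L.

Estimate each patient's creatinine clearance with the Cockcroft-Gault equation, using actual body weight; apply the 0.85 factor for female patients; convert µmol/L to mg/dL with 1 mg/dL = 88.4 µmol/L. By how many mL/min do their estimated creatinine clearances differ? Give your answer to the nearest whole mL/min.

Patient 1: CrCl = (140 − 62) × 52.4 / (72 × 2.32) × 0.85 = 4087.2 / 167.04 × 0.85 ≈ 20.8 mL/min
Patient 2: SCr = 294 / 88.4 = 3.326 mg/dL
Patient 2: CrCl = (140 − 70) × 51.4 / (72 × 3.326) × 0.85 = 3598.0 / 239.47 × 0.85 ≈ 12.8 mL/min
|20.8 − 12.8| = 8.0 mL/min

8 mL/min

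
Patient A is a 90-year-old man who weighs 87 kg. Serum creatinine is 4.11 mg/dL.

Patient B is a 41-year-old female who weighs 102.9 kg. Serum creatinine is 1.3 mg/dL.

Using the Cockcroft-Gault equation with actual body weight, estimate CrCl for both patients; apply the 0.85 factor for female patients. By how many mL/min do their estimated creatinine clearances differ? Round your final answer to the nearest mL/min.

78 mL/min

Patient A: CrCl = (140 − 90) × 87 / (72 × 4.11) = 4350.0 / 295.92 ≈ 14.7 mL/min
Patient B: CrCl = (140 − 41) × 102.9 / (72 × 1.3) × 0.85 = 10187.1 / 93.60 × 0.85 ≈ 92.5 mL/min
|14.7 − 92.5| = 77.8 mL/min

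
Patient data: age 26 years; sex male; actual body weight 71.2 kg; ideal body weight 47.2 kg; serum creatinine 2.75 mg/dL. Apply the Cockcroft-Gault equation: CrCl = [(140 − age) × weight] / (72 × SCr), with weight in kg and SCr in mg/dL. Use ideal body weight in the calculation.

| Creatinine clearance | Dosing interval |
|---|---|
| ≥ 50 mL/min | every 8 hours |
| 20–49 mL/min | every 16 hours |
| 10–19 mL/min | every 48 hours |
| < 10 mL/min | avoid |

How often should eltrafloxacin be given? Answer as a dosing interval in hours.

every 16 hours

CrCl = (140 − 26) × 47.2 / (72 × 2.75) = 5380.8 / 198.00 ≈ 27.2 mL/min
CrCl ≈ 27 mL/min → bracket 20–49 mL/min → every 16 hours.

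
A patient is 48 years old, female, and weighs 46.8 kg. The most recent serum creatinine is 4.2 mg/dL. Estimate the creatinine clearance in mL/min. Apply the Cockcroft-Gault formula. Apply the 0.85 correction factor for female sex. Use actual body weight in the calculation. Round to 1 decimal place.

CrCl = (140 − 48) × 46.8 / (72 × 4.2) × 0.85 = 4305.6 / 302.40 × 0.85 ≈ 12.1 mL/min

12.1 mL/min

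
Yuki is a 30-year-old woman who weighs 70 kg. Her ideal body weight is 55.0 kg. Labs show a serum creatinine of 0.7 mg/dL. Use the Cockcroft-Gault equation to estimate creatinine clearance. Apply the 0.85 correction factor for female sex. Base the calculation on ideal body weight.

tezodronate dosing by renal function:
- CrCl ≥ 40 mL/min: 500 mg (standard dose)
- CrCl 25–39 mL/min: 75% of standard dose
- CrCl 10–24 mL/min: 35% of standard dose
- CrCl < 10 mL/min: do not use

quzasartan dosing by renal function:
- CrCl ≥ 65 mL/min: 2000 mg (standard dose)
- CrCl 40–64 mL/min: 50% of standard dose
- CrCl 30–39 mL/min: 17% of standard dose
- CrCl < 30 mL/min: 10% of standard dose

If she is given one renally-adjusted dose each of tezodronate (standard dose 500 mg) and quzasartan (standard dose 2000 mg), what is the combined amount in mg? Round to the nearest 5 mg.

2500 mg

CrCl = (140 − 30) × 55 / (72 × 0.7) × 0.85 = 6050.0 / 50.40 × 0.85 ≈ 102.0 mL/min
CrCl ≈ 102 mL/min.
tezodronate: ≥ 40 mL/min → 100% of 500 mg = 500 mg.
quzasartan: ≥ 65 mL/min → 100% of 2000 mg = 2000 mg.
Total = 500 + 2000 = 2500 mg.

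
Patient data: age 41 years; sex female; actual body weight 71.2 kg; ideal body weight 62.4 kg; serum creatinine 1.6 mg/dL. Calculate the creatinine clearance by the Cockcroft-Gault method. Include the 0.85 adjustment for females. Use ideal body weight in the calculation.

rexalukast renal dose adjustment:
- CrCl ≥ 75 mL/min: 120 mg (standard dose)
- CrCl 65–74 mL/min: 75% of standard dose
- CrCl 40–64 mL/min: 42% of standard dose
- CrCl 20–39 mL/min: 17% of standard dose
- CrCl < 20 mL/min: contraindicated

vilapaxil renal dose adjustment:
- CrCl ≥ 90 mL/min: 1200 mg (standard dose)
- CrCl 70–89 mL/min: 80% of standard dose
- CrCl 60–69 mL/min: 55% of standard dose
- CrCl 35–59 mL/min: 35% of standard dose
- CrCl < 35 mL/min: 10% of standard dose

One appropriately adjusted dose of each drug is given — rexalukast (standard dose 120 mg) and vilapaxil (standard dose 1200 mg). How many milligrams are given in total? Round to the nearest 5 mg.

CrCl = (140 − 41) × 62.4 / (72 × 1.6) × 0.85 = 6177.6 / 115.20 × 0.85 ≈ 45.6 mL/min
CrCl ≈ 46 mL/min.
rexalukast: 40–64 mL/min → 42% of 120 mg = 50.4 mg.
vilapaxil: 35–59 mL/min → 35% of 1200 mg = 420 mg.
Total = 50.4 + 420 = 470.4 mg.

470 mg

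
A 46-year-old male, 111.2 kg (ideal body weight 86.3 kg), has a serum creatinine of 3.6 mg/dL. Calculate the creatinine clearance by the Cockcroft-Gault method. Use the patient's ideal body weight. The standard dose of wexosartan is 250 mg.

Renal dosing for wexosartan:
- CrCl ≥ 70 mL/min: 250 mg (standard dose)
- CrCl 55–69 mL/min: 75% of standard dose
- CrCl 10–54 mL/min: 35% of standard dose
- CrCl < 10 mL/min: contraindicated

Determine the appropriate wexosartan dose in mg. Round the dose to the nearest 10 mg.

CrCl = (140 − 46) × 86.3 / (72 × 3.6) = 8112.2 / 259.20 ≈ 31.3 mL/min
CrCl ≈ 31 mL/min → bracket 10–54 mL/min.
35% of 250 mg = 87.5 mg → 90 mg

90 mg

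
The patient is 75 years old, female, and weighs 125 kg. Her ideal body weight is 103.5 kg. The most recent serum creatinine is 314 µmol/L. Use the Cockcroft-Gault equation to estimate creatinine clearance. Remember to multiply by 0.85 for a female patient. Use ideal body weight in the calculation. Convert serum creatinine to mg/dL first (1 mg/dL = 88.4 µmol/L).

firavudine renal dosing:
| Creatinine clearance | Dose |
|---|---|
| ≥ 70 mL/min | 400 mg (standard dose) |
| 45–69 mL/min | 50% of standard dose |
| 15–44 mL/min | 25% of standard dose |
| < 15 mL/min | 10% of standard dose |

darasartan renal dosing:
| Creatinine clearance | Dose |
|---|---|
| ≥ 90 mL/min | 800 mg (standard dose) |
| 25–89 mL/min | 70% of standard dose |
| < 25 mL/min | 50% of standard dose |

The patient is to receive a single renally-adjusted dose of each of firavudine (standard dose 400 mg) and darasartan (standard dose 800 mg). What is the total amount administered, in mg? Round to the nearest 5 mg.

500 mg

SCr = 314 / 88.4 = 3.552 mg/dL
CrCl = (140 − 75) × 103.5 / (72 × 3.552) × 0.85 = 6727.5 / 255.74 × 0.85 ≈ 22.4 mL/min
CrCl ≈ 22 mL/min.
firavudine: 15–44 mL/min → 25% of 400 mg = 100 mg.
darasartan: < 25 mL/min → 50% of 800 mg = 400 mg.
Total = 100 + 400 = 500 mg.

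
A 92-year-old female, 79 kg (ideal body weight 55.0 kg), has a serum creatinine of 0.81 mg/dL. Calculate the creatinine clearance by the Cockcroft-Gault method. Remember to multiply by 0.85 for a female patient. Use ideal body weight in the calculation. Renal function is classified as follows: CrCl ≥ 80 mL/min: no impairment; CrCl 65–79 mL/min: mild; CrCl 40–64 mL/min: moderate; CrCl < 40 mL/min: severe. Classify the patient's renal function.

CrCl = (140 − 92) × 55 / (72 × 0.81) × 0.85 = 2640.0 / 58.32 × 0.85 ≈ 38.5 mL/min
38 mL/min falls in the 'severe' range.

severe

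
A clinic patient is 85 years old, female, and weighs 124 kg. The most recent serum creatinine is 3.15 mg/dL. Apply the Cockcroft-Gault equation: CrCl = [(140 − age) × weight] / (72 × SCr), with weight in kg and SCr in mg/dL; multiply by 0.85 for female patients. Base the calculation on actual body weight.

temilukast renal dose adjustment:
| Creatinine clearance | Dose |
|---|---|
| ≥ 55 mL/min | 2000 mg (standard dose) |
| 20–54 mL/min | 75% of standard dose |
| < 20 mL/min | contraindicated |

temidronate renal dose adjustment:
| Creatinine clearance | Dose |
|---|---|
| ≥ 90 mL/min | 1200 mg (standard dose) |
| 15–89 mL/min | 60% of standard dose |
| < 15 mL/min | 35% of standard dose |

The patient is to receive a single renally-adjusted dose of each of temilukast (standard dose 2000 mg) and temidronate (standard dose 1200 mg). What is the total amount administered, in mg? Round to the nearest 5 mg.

CrCl = (140 − 85) × 124 / (72 × 3.15) × 0.85 = 6820.0 / 226.80 × 0.85 ≈ 25.6 mL/min
CrCl ≈ 26 mL/min.
temilukast: 20–54 mL/min → 75% of 2000 mg = 1500 mg.
temidronate: 15–89 mL/min → 60% of 1200 mg = 720 mg.
Total = 1500 + 720 = 2220 mg.

2220 mg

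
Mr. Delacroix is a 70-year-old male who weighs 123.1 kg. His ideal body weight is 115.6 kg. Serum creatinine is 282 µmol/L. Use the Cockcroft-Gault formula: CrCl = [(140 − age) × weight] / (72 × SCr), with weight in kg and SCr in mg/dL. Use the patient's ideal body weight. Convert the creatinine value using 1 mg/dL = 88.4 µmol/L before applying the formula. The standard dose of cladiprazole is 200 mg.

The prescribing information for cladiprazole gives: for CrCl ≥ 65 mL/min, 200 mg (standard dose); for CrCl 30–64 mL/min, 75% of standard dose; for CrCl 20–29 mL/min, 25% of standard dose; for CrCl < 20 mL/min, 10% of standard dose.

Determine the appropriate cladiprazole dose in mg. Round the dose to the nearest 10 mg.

SCr = 282 / 88.4 = 3.19 mg/dL
CrCl = (140 − 70) × 115.6 / (72 × 3.19) = 8092.0 / 229.68 ≈ 35.2 mL/min
CrCl ≈ 35 mL/min → bracket 30–64 mL/min.
75% of 200 mg = 150 mg

150 mg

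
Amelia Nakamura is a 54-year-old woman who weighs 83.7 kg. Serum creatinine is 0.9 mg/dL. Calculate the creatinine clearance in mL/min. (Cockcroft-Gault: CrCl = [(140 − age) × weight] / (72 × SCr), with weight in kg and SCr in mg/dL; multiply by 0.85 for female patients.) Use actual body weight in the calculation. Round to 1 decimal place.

94.4 mL/min

CrCl = (140 − 54) × 83.7 / (72 × 0.9) × 0.85 = 7198.2 / 64.80 × 0.85 ≈ 94.4 mL/min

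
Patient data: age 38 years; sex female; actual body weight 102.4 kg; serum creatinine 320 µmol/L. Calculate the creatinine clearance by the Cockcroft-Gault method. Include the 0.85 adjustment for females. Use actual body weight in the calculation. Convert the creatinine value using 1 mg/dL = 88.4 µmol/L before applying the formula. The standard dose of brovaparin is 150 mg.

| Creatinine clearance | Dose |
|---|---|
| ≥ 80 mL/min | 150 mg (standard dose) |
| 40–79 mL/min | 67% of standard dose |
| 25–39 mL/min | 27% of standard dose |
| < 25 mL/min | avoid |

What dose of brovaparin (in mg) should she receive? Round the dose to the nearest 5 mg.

SCr = 320 / 88.4 = 3.62 mg/dL
CrCl = (140 − 38) × 102.4 / (72 × 3.62) × 0.85 = 10444.8 / 260.64 × 0.85 ≈ 34.1 mL/min
CrCl ≈ 34 mL/min → bracket 25–39 mL/min.
27% of 150 mg = 40.5 mg → 40 mg

40 mg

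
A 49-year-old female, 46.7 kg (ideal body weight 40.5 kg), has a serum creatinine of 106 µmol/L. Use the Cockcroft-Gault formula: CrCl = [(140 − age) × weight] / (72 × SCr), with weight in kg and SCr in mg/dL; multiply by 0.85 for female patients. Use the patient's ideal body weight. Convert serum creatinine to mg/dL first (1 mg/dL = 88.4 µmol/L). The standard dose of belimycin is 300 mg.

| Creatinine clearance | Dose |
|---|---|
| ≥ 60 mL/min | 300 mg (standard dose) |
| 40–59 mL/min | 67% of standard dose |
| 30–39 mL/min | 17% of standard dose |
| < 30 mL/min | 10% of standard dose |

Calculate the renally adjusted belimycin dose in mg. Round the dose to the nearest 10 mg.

50 mg

SCr = 106 / 88.4 = 1.199 mg/dL
CrCl = (140 − 49) × 40.5 / (72 × 1.199) × 0.85 = 3685.5 / 86.33 × 0.85 ≈ 36.3 mL/min
CrCl ≈ 36 mL/min → bracket 30–39 mL/min.
17% of 300 mg = 51 mg → 50 mg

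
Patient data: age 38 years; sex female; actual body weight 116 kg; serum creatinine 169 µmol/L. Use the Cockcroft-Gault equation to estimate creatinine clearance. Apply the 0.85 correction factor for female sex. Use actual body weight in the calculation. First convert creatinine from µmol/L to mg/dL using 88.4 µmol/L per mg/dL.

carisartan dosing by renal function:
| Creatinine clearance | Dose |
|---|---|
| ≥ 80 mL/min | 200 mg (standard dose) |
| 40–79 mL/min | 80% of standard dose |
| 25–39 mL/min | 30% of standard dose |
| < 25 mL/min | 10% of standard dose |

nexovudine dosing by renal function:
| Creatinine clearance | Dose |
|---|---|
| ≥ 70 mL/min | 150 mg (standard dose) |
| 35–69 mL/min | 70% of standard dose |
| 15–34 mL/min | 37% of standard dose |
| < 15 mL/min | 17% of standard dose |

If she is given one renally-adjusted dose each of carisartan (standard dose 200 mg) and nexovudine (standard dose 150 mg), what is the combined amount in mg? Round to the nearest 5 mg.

SCr = 169 / 88.4 = 1.912 mg/dL
CrCl = (140 − 38) × 116 / (72 × 1.912) × 0.85 = 11832.0 / 137.66 × 0.85 ≈ 73.1 mL/min
CrCl ≈ 73 mL/min.
carisartan: 40–79 mL/min → 80% of 200 mg = 160 mg.
nexovudine: ≥ 70 mL/min → 100% of 150 mg = 150 mg.
Total = 160 + 150 = 310 mg.

310 mg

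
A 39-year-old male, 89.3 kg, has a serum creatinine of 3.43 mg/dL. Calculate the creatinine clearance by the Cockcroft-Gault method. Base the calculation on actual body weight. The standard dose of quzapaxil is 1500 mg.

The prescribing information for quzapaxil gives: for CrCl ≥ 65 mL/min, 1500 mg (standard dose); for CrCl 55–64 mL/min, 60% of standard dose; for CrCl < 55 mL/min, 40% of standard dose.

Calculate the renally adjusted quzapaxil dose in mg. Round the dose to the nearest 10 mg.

600 mg

CrCl = (140 − 39) × 89.3 / (72 × 3.43) = 9019.3 / 246.96 ≈ 36.5 mL/min
CrCl ≈ 37 mL/min → bracket < 55 mL/min.
40% of 1500 mg = 600 mg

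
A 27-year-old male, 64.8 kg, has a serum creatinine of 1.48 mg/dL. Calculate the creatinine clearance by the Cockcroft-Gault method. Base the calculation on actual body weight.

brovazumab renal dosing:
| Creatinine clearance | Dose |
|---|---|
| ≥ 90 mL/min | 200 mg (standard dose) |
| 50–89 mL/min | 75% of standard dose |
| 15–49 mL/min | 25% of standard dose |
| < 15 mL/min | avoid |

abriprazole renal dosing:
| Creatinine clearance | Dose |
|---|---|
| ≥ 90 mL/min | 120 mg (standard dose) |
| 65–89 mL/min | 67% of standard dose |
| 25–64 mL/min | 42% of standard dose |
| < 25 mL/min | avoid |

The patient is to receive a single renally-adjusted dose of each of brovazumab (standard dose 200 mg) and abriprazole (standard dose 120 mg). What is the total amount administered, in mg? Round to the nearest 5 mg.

CrCl = (140 − 27) × 64.8 / (72 × 1.48) = 7322.4 / 106.56 ≈ 68.7 mL/min
CrCl ≈ 69 mL/min.
brovazumab: 50–89 mL/min → 75% of 200 mg = 150 mg.
abriprazole: 65–89 mL/min → 67% of 120 mg = 80.4 mg.
Total = 150 + 80.4 = 230.4 mg.

230 mg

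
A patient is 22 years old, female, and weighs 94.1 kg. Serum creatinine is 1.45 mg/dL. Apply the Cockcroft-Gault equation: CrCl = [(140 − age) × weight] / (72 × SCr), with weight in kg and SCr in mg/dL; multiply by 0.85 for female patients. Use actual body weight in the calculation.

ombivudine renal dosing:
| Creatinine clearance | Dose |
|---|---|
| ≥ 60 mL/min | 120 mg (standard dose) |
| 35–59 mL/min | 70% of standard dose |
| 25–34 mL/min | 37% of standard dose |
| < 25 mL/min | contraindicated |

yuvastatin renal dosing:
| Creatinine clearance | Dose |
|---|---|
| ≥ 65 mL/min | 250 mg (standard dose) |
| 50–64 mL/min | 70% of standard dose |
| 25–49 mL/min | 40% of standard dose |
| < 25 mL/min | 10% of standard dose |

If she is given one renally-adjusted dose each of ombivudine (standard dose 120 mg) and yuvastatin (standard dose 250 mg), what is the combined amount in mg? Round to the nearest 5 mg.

CrCl = (140 − 22) × 94.1 / (72 × 1.45) × 0.85 = 11103.8 / 104.40 × 0.85 ≈ 90.4 mL/min
CrCl ≈ 90 mL/min.
ombivudine: ≥ 60 mL/min → 100% of 120 mg = 120 mg.
yuvastatin: ≥ 65 mL/min → 100% of 250 mg = 250 mg.
Total = 120 + 250 = 370 mg.

370 mg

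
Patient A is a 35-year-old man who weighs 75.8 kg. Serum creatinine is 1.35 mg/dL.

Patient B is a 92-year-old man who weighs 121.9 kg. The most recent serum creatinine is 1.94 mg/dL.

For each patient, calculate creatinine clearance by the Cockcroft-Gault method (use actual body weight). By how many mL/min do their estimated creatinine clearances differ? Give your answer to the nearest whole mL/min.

40 mL/min

Patient A: CrCl = (140 − 35) × 75.8 / (72 × 1.35) = 7959.0 / 97.20 ≈ 81.9 mL/min
Patient B: CrCl = (140 − 92) × 121.9 / (72 × 1.94) = 5851.2 / 139.68 ≈ 41.9 mL/min
|81.9 − 41.9| = 40.0 mL/min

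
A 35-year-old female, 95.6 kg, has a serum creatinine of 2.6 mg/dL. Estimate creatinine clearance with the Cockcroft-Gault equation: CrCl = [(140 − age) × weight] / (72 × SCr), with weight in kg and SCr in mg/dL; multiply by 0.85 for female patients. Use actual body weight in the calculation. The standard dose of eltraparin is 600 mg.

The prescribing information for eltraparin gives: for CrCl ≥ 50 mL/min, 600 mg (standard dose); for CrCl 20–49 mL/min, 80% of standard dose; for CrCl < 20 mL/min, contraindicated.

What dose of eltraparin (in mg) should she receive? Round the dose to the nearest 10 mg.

CrCl = (140 − 35) × 95.6 / (72 × 2.6) × 0.85 = 10038.0 / 187.20 × 0.85 ≈ 45.6 mL/min
CrCl ≈ 46 mL/min → bracket 20–49 mL/min.
80% of 600 mg = 480 mg

480 mg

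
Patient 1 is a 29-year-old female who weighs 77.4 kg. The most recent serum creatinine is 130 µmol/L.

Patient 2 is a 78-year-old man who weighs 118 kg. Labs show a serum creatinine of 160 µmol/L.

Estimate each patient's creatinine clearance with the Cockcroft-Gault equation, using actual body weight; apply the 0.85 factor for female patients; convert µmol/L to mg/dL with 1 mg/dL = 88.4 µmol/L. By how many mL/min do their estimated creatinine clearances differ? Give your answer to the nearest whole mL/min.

13 mL/min

Patient 1: SCr = 130 / 88.4 = 1.471 mg/dL
Patient 1: CrCl = (140 − 29) × 77.4 / (72 × 1.471) × 0.85 = 8591.4 / 105.91 × 0.85 ≈ 69.0 mL/min
Patient 2: SCr = 160 / 88.4 = 1.81 mg/dL
Patient 2: CrCl = (140 − 78) × 118 / (72 × 1.81) = 7316.0 / 130.32 ≈ 56.1 mL/min
|69.0 − 56.1| = 12.9 mL/min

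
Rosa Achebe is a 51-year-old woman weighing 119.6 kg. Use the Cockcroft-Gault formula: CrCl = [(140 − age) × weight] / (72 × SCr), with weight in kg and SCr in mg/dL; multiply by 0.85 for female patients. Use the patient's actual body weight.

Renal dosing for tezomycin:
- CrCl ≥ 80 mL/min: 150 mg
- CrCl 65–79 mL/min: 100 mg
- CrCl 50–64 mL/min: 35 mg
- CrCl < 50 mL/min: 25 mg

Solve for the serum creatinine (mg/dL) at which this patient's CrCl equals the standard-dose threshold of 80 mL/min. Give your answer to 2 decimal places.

1.57 mg/dL

Standard dose requires CrCl ≥ 80 mL/min.
Set (140 − 51) × 119.6 × 0.85 / (72 × SCr) = 80
SCr = (140 − 51) × 119.6 × 0.85 / (72 × 80) = 1.571 mg/dL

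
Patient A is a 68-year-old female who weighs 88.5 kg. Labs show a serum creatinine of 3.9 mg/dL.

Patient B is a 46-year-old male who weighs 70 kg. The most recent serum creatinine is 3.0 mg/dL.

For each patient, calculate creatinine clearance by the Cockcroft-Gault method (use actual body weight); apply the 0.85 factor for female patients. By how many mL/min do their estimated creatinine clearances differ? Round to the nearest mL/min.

11 mL/min

Patient A: CrCl = (140 − 68) × 88.5 / (72 × 3.9) × 0.85 = 6372.0 / 280.80 × 0.85 ≈ 19.3 mL/min
Patient B: CrCl = (140 − 46) × 70 / (72 × 3) = 6580.0 / 216.00 ≈ 30.5 mL/min
|19.3 − 30.5| = 11.2 mL/min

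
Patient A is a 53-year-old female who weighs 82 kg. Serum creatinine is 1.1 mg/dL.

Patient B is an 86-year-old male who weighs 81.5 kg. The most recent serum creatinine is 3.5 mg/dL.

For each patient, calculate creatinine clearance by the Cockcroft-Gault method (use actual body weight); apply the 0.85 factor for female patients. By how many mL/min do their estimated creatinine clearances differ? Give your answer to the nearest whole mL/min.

59 mL/min

Patient A: CrCl = (140 − 53) × 82 / (72 × 1.1) × 0.85 = 7134.0 / 79.20 × 0.85 ≈ 76.6 mL/min
Patient B: CrCl = (140 − 86) × 81.5 / (72 × 3.5) = 4401.0 / 252.00 ≈ 17.5 mL/min
|76.6 − 17.5| = 59.1 mL/min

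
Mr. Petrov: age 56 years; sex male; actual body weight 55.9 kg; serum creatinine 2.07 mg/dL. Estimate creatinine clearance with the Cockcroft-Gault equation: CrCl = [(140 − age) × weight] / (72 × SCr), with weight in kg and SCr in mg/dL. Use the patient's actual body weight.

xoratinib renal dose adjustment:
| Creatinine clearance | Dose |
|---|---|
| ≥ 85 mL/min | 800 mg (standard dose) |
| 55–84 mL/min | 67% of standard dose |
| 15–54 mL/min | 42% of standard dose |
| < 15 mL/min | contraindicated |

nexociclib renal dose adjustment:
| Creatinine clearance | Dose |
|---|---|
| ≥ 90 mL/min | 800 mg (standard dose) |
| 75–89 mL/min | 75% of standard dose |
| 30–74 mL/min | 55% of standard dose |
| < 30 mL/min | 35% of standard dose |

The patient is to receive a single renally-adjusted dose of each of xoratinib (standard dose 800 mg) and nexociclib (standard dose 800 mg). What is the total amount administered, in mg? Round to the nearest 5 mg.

775 mg

CrCl = (140 − 56) × 55.9 / (72 × 2.07) = 4695.6 / 149.04 ≈ 31.5 mL/min
CrCl ≈ 32 mL/min.
xoratinib: 15–54 mL/min → 42% of 800 mg = 336 mg.
nexociclib: 30–74 mL/min → 55% of 800 mg = 440 mg.
Total = 336 + 440 = 776 mg.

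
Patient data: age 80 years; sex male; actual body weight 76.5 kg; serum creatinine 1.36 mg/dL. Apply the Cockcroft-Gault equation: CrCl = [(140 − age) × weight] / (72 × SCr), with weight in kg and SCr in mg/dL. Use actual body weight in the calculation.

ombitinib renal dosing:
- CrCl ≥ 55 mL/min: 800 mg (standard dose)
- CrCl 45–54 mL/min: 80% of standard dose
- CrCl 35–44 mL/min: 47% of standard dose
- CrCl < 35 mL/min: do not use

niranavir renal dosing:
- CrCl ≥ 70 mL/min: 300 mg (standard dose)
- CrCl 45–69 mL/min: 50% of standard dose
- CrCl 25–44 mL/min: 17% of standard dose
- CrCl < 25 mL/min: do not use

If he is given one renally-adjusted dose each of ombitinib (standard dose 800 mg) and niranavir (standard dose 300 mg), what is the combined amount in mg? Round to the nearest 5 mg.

CrCl = (140 − 80) × 76.5 / (72 × 1.36) = 4590.0 / 97.92 ≈ 46.9 mL/min
CrCl ≈ 47 mL/min.
ombitinib: 45–54 mL/min → 80% of 800 mg = 640 mg.
niranavir: 45–69 mL/min → 50% of 300 mg = 150 mg.
Total = 640 + 150 = 790 mg.

790 mg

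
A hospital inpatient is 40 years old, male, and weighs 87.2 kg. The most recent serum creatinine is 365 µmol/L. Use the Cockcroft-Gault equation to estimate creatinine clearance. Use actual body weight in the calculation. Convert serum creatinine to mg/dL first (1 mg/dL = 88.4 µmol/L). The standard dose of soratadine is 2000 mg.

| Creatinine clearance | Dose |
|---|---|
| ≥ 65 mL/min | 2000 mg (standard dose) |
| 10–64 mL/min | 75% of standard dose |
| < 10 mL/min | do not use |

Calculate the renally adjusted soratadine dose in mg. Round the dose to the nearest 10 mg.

1500 mg

SCr = 365 / 88.4 = 4.129 mg/dL
CrCl = (140 − 40) × 87.2 / (72 × 4.129) = 8720.0 / 297.29 ≈ 29.3 mL/min
CrCl ≈ 29 mL/min → bracket 10–64 mL/min.
75% of 2000 mg = 1500 mg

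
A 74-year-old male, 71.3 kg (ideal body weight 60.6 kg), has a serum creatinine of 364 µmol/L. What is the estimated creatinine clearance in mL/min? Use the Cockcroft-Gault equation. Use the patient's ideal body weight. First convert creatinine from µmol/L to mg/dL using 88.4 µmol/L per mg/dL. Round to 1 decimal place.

SCr = 364 / 88.4 = 4.118 mg/dL
CrCl = (140 − 74) × 60.6 / (72 × 4.118) = 3999.6 / 296.50 ≈ 13.5 mL/min

13.5 mL/min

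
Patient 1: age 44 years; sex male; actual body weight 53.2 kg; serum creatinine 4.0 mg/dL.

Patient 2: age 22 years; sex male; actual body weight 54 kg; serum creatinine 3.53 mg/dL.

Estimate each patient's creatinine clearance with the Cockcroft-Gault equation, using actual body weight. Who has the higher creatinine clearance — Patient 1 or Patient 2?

Patient 1: CrCl = (140 − 44) × 53.2 / (72 × 4) = 5107.2 / 288.00 ≈ 17.7 mL/min
Patient 2: CrCl = (140 − 22) × 54 / (72 × 3.53) = 6372.0 / 254.16 ≈ 25.1 mL/min
17.7 vs 25.1 mL/min → Patient 2 is higher.

Patient 2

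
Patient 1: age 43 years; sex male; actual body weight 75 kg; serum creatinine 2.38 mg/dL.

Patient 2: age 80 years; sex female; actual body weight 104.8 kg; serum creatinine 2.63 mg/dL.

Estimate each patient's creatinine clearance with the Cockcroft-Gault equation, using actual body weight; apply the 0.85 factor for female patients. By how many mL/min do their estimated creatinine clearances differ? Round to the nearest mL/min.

Patient 1: CrCl = (140 − 43) × 75 / (72 × 2.38) = 7275.0 / 171.36 ≈ 42.5 mL/min
Patient 2: CrCl = (140 − 80) × 104.8 / (72 × 2.63) × 0.85 = 6288.0 / 189.36 × 0.85 ≈ 28.2 mL/min
|42.5 − 28.2| = 14.3 mL/min

14 mL/min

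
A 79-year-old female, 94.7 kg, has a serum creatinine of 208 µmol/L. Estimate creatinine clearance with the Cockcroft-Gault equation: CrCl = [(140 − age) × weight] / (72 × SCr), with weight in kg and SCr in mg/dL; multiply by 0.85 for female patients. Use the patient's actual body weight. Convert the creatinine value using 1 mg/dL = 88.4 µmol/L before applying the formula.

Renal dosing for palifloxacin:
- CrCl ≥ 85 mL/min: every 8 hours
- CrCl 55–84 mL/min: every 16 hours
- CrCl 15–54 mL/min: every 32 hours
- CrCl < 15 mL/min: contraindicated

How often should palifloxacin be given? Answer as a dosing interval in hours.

every 32 hours

SCr = 208 / 88.4 = 2.353 mg/dL
CrCl = (140 − 79) × 94.7 / (72 × 2.353) × 0.85 = 5776.7 / 169.42 × 0.85 ≈ 29.0 mL/min
CrCl ≈ 29 mL/min → bracket 15–54 mL/min → every 32 hours.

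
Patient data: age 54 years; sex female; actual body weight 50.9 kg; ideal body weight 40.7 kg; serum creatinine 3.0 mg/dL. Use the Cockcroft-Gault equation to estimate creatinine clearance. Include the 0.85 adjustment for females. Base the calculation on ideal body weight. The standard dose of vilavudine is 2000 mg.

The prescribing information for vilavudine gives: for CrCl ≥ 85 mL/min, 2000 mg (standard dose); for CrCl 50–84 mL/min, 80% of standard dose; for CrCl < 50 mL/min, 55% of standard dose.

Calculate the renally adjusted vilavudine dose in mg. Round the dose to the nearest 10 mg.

1100 mg

CrCl = (140 − 54) × 40.7 / (72 × 3) × 0.85 = 3500.2 / 216.00 × 0.85 ≈ 13.8 mL/min
CrCl ≈ 14 mL/min → bracket < 50 mL/min.
55% of 2000 mg = 1100 mg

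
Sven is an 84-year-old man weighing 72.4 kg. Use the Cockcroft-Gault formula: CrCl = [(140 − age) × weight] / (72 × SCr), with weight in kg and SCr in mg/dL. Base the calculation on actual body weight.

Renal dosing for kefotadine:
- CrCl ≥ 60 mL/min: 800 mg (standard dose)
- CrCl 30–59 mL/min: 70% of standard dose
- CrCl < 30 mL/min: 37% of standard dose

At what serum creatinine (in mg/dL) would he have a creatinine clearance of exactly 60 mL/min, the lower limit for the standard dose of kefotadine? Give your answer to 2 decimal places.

Standard dose requires CrCl ≥ 60 mL/min.
Set (140 − 84) × 72.4 / (72 × SCr) = 60
SCr = (140 − 84) × 72.4 / (72 × 60) = 0.939 mg/dL

0.94 mg/dL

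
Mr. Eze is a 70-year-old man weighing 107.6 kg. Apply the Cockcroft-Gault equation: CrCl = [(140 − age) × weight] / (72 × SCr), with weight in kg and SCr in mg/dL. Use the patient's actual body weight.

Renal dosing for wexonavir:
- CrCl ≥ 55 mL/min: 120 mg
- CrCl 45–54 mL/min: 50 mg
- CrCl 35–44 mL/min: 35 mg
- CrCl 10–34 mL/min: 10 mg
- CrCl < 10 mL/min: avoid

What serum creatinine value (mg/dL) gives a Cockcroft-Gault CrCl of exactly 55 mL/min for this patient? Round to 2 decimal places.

Standard dose requires CrCl ≥ 55 mL/min.
Set (140 − 70) × 107.6 / (72 × SCr) = 55
SCr = (140 − 70) × 107.6 / (72 × 55) = 1.902 mg/dL

1.90 mg/dL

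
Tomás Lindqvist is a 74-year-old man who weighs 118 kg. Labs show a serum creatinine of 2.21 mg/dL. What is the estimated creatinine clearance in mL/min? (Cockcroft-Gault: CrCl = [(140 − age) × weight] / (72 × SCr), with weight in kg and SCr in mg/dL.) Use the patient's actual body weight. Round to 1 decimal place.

CrCl = (140 − 74) × 118 / (72 × 2.21) = 7788.0 / 159.12 ≈ 48.9 mL/min

48.9 mL/min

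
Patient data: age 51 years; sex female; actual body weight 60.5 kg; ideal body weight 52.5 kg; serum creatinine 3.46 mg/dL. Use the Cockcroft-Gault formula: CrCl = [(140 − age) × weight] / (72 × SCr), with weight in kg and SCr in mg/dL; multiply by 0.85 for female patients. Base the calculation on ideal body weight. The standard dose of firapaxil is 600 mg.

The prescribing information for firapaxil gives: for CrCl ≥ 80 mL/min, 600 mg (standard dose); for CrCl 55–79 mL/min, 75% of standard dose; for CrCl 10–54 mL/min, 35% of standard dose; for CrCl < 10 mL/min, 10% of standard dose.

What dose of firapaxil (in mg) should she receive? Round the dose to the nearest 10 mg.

210 mg

CrCl = (140 − 51) × 52.5 / (72 × 3.46) × 0.85 = 4672.5 / 249.12 × 0.85 ≈ 15.9 mL/min
CrCl ≈ 16 mL/min → bracket 10–54 mL/min.
35% of 600 mg = 210 mg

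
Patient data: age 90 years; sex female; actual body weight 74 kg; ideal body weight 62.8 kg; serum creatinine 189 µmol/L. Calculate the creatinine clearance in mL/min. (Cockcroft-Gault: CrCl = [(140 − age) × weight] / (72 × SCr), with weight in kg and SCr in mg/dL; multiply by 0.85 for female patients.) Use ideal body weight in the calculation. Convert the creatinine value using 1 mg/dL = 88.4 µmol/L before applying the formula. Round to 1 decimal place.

SCr = 189 / 88.4 = 2.138 mg/dL
CrCl = (140 − 90) × 62.8 / (72 × 2.138) × 0.85 = 3140.0 / 153.94 × 0.85 ≈ 17.3 mL/min

17.3 mL/min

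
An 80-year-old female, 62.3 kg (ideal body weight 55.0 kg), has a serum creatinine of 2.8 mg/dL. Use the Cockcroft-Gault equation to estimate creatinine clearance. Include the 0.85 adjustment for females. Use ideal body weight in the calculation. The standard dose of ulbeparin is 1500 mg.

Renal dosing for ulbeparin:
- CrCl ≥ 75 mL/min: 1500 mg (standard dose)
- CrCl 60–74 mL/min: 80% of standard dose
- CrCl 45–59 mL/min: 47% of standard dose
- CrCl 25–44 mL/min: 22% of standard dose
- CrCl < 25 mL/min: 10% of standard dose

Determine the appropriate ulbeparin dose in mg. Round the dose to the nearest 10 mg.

150 mg

CrCl = (140 − 80) × 55 / (72 × 2.8) × 0.85 = 3300.0 / 201.60 × 0.85 ≈ 13.9 mL/min
CrCl ≈ 14 mL/min → bracket < 25 mL/min.
10% of 1500 mg = 150 mg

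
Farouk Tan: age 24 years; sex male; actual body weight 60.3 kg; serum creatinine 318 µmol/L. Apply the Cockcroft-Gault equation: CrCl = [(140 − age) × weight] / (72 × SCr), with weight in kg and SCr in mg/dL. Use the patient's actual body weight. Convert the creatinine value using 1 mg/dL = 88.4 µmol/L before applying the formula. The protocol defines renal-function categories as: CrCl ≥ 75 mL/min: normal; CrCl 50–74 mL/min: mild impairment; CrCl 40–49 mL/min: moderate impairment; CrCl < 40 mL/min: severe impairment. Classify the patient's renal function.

severe impairment

SCr = 318 / 88.4 = 3.597 mg/dL
CrCl = (140 − 24) × 60.3 / (72 × 3.597) = 6994.8 / 258.98 ≈ 27.0 mL/min
27 mL/min falls in the 'severe impairment' range.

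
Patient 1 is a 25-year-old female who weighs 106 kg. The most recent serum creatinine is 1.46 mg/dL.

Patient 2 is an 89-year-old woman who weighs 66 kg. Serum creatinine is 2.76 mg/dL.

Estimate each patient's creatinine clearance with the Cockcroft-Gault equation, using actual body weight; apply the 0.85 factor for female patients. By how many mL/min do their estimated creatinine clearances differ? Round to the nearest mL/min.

84 mL/min

Patient 1: CrCl = (140 − 25) × 106 / (72 × 1.46) × 0.85 = 12190.0 / 105.12 × 0.85 ≈ 98.6 mL/min
Patient 2: CrCl = (140 − 89) × 66 / (72 × 2.76) × 0.85 = 3366.0 / 198.72 × 0.85 ≈ 14.4 mL/min
|98.6 − 14.4| = 84.2 mL/min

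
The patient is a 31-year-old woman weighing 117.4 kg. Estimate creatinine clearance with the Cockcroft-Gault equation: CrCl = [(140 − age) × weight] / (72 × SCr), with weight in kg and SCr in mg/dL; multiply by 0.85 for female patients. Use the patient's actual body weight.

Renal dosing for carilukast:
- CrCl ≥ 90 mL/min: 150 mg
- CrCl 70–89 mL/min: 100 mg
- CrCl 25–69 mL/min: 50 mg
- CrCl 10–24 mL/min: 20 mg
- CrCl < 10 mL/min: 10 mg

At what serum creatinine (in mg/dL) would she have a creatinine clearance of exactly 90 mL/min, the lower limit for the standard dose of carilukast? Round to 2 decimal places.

Standard dose requires CrCl ≥ 90 mL/min.
Set (140 − 31) × 117.4 × 0.85 / (72 × SCr) = 90
SCr = (140 − 31) × 117.4 × 0.85 / (72 × 90) = 1.679 mg/dL

1.68 mg/dL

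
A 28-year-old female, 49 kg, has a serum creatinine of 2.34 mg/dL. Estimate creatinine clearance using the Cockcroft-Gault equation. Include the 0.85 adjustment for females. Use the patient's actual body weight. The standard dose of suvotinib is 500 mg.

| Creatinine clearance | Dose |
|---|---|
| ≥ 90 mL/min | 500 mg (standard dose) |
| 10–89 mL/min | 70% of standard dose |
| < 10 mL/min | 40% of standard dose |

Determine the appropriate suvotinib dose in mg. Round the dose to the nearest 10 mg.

CrCl = (140 − 28) × 49 / (72 × 2.34) × 0.85 = 5488.0 / 168.48 × 0.85 ≈ 27.7 mL/min
CrCl ≈ 28 mL/min → bracket 10–89 mL/min.
70% of 500 mg = 350 mg

350 mg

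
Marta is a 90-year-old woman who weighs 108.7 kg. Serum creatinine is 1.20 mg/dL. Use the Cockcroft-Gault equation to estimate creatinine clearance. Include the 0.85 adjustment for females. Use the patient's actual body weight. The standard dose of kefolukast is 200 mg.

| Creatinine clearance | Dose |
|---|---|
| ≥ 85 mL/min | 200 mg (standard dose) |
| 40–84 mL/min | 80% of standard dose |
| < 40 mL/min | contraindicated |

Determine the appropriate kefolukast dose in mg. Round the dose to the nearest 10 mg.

CrCl = (140 − 90) × 108.7 / (72 × 1.2) × 0.85 = 5435.0 / 86.40 × 0.85 ≈ 53.5 mL/min
CrCl ≈ 53 mL/min → bracket 40–84 mL/min.
80% of 200 mg = 160 mg

160 mg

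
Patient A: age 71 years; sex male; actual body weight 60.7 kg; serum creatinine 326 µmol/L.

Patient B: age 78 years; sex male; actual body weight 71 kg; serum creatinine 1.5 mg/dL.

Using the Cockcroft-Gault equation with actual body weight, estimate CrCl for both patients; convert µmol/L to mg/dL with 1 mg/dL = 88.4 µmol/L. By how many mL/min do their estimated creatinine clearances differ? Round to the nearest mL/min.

25 mL/min

Patient A: SCr = 326 / 88.4 = 3.688 mg/dL
Patient A: CrCl = (140 − 71) × 60.7 / (72 × 3.688) = 4188.3 / 265.54 ≈ 15.8 mL/min
Patient B: CrCl = (140 − 78) × 71 / (72 × 1.5) = 4402.0 / 108.00 ≈ 40.8 mL/min
|15.8 − 40.8| = 25.0 mL/min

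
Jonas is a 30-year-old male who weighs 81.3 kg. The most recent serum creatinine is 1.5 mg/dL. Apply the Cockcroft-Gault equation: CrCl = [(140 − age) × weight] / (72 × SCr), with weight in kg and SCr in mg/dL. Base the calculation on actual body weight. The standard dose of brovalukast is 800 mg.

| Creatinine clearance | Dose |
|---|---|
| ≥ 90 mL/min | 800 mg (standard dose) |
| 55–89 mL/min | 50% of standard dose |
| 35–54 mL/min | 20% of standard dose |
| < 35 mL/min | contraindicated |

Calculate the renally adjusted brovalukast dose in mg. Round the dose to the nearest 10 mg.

400 mg

CrCl = (140 − 30) × 81.3 / (72 × 1.5) = 8943.0 / 108.00 ≈ 82.8 mL/min
CrCl ≈ 83 mL/min → bracket 55–89 mL/min.
50% of 800 mg = 400 mg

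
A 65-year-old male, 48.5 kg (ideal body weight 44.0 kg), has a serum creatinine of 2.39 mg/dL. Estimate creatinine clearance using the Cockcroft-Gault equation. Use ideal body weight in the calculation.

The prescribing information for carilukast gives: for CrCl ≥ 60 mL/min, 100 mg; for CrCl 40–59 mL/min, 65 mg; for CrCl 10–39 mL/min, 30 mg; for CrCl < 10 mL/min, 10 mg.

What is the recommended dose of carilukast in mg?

CrCl = (140 − 65) × 44 / (72 × 2.39) = 3300.0 / 172.08 ≈ 19.2 mL/min
CrCl ≈ 19 mL/min → bracket 10–39 mL/min.
Dose for this bracket: 30 mg.

30 mg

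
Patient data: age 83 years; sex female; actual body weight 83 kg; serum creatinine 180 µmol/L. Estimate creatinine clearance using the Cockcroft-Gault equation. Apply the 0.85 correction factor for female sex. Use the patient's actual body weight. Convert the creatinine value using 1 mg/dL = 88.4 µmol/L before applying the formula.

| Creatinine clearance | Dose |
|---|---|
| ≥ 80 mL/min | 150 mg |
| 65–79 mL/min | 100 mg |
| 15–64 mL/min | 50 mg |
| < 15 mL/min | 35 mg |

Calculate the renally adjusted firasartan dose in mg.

50 mg

SCr = 180 / 88.4 = 2.036 mg/dL
CrCl = (140 − 83) × 83 / (72 × 2.036) × 0.85 = 4731.0 / 146.59 × 0.85 ≈ 27.4 mL/min
CrCl ≈ 27 mL/min → bracket 15–64 mL/min.
Dose for this bracket: 50 mg.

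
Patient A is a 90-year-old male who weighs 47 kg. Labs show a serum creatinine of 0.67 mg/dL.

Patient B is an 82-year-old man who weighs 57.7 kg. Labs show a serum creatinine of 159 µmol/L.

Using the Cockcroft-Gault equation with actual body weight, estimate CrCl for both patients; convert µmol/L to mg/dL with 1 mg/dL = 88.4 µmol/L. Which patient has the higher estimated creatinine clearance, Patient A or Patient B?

Patient A: CrCl = (140 − 90) × 47 / (72 × 0.67) = 2350.0 / 48.24 ≈ 48.7 mL/min
Patient B: SCr = 159 / 88.4 = 1.799 mg/dL
Patient B: CrCl = (140 − 82) × 57.7 / (72 × 1.799) = 3346.6 / 129.53 ≈ 25.8 mL/min
48.7 vs 25.8 mL/min → Patient A is higher.

Patient A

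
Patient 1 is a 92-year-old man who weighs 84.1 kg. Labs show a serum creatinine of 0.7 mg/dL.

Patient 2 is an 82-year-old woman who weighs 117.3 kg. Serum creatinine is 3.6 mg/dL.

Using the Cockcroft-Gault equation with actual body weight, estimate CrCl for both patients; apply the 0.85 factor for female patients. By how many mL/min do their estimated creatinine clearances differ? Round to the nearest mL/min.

Patient 1: CrCl = (140 − 92) × 84.1 / (72 × 0.7) = 4036.8 / 50.40 ≈ 80.1 mL/min
Patient 2: CrCl = (140 − 82) × 117.3 / (72 × 3.6) × 0.85 = 6803.4 / 259.20 × 0.85 ≈ 22.3 mL/min
|80.1 − 22.3| = 57.8 mL/min

58 mL/min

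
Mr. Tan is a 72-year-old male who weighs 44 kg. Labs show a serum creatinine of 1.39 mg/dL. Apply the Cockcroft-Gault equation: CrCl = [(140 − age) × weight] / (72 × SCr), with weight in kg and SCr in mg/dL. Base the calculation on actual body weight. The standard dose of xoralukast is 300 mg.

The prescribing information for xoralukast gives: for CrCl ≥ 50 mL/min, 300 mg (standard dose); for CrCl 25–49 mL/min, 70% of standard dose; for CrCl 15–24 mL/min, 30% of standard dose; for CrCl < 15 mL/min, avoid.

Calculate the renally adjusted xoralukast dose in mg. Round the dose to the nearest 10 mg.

210 mg

CrCl = (140 − 72) × 44 / (72 × 1.39) = 2992.0 / 100.08 ≈ 29.9 mL/min
CrCl ≈ 30 mL/min → bracket 25–49 mL/min.
70% of 300 mg = 210 mg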